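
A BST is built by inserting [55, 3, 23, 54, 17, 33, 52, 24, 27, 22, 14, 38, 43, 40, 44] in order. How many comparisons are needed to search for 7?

Search path for 7: 55 -> 3 -> 23 -> 17 -> 14
Found: False
Comparisons: 5


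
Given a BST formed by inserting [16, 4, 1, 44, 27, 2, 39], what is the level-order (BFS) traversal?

Tree insertion order: [16, 4, 1, 44, 27, 2, 39]
Tree (level-order array): [16, 4, 44, 1, None, 27, None, None, 2, None, 39]
BFS from the root, enqueuing left then right child of each popped node:
  queue [16] -> pop 16, enqueue [4, 44], visited so far: [16]
  queue [4, 44] -> pop 4, enqueue [1], visited so far: [16, 4]
  queue [44, 1] -> pop 44, enqueue [27], visited so far: [16, 4, 44]
  queue [1, 27] -> pop 1, enqueue [2], visited so far: [16, 4, 44, 1]
  queue [27, 2] -> pop 27, enqueue [39], visited so far: [16, 4, 44, 1, 27]
  queue [2, 39] -> pop 2, enqueue [none], visited so far: [16, 4, 44, 1, 27, 2]
  queue [39] -> pop 39, enqueue [none], visited so far: [16, 4, 44, 1, 27, 2, 39]
Result: [16, 4, 44, 1, 27, 2, 39]


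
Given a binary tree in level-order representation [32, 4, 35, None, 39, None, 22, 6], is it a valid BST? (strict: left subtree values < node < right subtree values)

Level-order array: [32, 4, 35, None, 39, None, 22, 6]
Validate using subtree bounds (lo, hi): at each node, require lo < value < hi,
then recurse left with hi=value and right with lo=value.
Preorder trace (stopping at first violation):
  at node 32 with bounds (-inf, +inf): OK
  at node 4 with bounds (-inf, 32): OK
  at node 39 with bounds (4, 32): VIOLATION
Node 39 violates its bound: not (4 < 39 < 32).
Result: Not a valid BST


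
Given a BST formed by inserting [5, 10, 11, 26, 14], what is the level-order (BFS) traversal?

Tree insertion order: [5, 10, 11, 26, 14]
Tree (level-order array): [5, None, 10, None, 11, None, 26, 14]
BFS from the root, enqueuing left then right child of each popped node:
  queue [5] -> pop 5, enqueue [10], visited so far: [5]
  queue [10] -> pop 10, enqueue [11], visited so far: [5, 10]
  queue [11] -> pop 11, enqueue [26], visited so far: [5, 10, 11]
  queue [26] -> pop 26, enqueue [14], visited so far: [5, 10, 11, 26]
  queue [14] -> pop 14, enqueue [none], visited so far: [5, 10, 11, 26, 14]
Result: [5, 10, 11, 26, 14]


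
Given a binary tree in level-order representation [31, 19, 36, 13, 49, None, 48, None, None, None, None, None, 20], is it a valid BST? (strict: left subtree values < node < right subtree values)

Level-order array: [31, 19, 36, 13, 49, None, 48, None, None, None, None, None, 20]
Validate using subtree bounds (lo, hi): at each node, require lo < value < hi,
then recurse left with hi=value and right with lo=value.
Preorder trace (stopping at first violation):
  at node 31 with bounds (-inf, +inf): OK
  at node 19 with bounds (-inf, 31): OK
  at node 13 with bounds (-inf, 19): OK
  at node 49 with bounds (19, 31): VIOLATION
Node 49 violates its bound: not (19 < 49 < 31).
Result: Not a valid BST


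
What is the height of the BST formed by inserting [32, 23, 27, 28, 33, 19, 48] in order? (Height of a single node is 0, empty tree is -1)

Insertion order: [32, 23, 27, 28, 33, 19, 48]
Tree (level-order array): [32, 23, 33, 19, 27, None, 48, None, None, None, 28]
Compute height bottom-up (empty subtree = -1):
  height(19) = 1 + max(-1, -1) = 0
  height(28) = 1 + max(-1, -1) = 0
  height(27) = 1 + max(-1, 0) = 1
  height(23) = 1 + max(0, 1) = 2
  height(48) = 1 + max(-1, -1) = 0
  height(33) = 1 + max(-1, 0) = 1
  height(32) = 1 + max(2, 1) = 3
Height = 3


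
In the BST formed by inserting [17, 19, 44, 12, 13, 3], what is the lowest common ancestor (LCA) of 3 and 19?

Tree insertion order: [17, 19, 44, 12, 13, 3]
Tree (level-order array): [17, 12, 19, 3, 13, None, 44]
In a BST, the LCA of p=3, q=19 is the first node v on the
root-to-leaf path with p <= v <= q (go left if both < v, right if both > v).
Walk from root:
  at 17: 3 <= 17 <= 19, this is the LCA
LCA = 17


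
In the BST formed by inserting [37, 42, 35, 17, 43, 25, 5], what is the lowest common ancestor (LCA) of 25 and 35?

Tree insertion order: [37, 42, 35, 17, 43, 25, 5]
Tree (level-order array): [37, 35, 42, 17, None, None, 43, 5, 25]
In a BST, the LCA of p=25, q=35 is the first node v on the
root-to-leaf path with p <= v <= q (go left if both < v, right if both > v).
Walk from root:
  at 37: both 25 and 35 < 37, go left
  at 35: 25 <= 35 <= 35, this is the LCA
LCA = 35


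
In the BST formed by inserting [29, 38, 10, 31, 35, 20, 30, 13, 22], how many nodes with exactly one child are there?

Tree built from: [29, 38, 10, 31, 35, 20, 30, 13, 22]
Tree (level-order array): [29, 10, 38, None, 20, 31, None, 13, 22, 30, 35]
Rule: These are nodes with exactly 1 non-null child.
Per-node child counts:
  node 29: 2 child(ren)
  node 10: 1 child(ren)
  node 20: 2 child(ren)
  node 13: 0 child(ren)
  node 22: 0 child(ren)
  node 38: 1 child(ren)
  node 31: 2 child(ren)
  node 30: 0 child(ren)
  node 35: 0 child(ren)
Matching nodes: [10, 38]
Count of nodes with exactly one child: 2


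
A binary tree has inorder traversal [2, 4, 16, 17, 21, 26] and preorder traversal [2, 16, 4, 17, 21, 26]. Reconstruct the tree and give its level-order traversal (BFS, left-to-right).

Inorder:  [2, 4, 16, 17, 21, 26]
Preorder: [2, 16, 4, 17, 21, 26]
Algorithm: preorder visits root first, so consume preorder in order;
for each root, split the current inorder slice at that value into
left-subtree inorder and right-subtree inorder, then recurse.
Recursive splits:
  root=2; inorder splits into left=[], right=[4, 16, 17, 21, 26]
  root=16; inorder splits into left=[4], right=[17, 21, 26]
  root=4; inorder splits into left=[], right=[]
  root=17; inorder splits into left=[], right=[21, 26]
  root=21; inorder splits into left=[], right=[26]
  root=26; inorder splits into left=[], right=[]
Reconstructed level-order: [2, 16, 4, 17, 21, 26]


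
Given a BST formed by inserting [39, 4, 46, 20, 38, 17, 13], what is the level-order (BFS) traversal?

Tree insertion order: [39, 4, 46, 20, 38, 17, 13]
Tree (level-order array): [39, 4, 46, None, 20, None, None, 17, 38, 13]
BFS from the root, enqueuing left then right child of each popped node:
  queue [39] -> pop 39, enqueue [4, 46], visited so far: [39]
  queue [4, 46] -> pop 4, enqueue [20], visited so far: [39, 4]
  queue [46, 20] -> pop 46, enqueue [none], visited so far: [39, 4, 46]
  queue [20] -> pop 20, enqueue [17, 38], visited so far: [39, 4, 46, 20]
  queue [17, 38] -> pop 17, enqueue [13], visited so far: [39, 4, 46, 20, 17]
  queue [38, 13] -> pop 38, enqueue [none], visited so far: [39, 4, 46, 20, 17, 38]
  queue [13] -> pop 13, enqueue [none], visited so far: [39, 4, 46, 20, 17, 38, 13]
Result: [39, 4, 46, 20, 17, 38, 13]


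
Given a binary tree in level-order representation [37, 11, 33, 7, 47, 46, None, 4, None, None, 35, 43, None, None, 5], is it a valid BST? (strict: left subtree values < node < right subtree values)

Level-order array: [37, 11, 33, 7, 47, 46, None, 4, None, None, 35, 43, None, None, 5]
Validate using subtree bounds (lo, hi): at each node, require lo < value < hi,
then recurse left with hi=value and right with lo=value.
Preorder trace (stopping at first violation):
  at node 37 with bounds (-inf, +inf): OK
  at node 11 with bounds (-inf, 37): OK
  at node 7 with bounds (-inf, 11): OK
  at node 4 with bounds (-inf, 7): OK
  at node 5 with bounds (4, 7): OK
  at node 47 with bounds (11, 37): VIOLATION
Node 47 violates its bound: not (11 < 47 < 37).
Result: Not a valid BST


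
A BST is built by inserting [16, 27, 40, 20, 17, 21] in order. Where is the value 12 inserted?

Starting tree (level order): [16, None, 27, 20, 40, 17, 21]
Insertion path: 16
Result: insert 12 as left child of 16
Final tree (level order): [16, 12, 27, None, None, 20, 40, 17, 21]


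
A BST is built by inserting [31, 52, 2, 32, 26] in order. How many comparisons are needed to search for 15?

Search path for 15: 31 -> 2 -> 26
Found: False
Comparisons: 3


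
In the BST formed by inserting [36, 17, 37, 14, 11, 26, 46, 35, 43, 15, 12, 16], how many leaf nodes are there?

Tree built from: [36, 17, 37, 14, 11, 26, 46, 35, 43, 15, 12, 16]
Tree (level-order array): [36, 17, 37, 14, 26, None, 46, 11, 15, None, 35, 43, None, None, 12, None, 16]
Rule: A leaf has 0 children.
Per-node child counts:
  node 36: 2 child(ren)
  node 17: 2 child(ren)
  node 14: 2 child(ren)
  node 11: 1 child(ren)
  node 12: 0 child(ren)
  node 15: 1 child(ren)
  node 16: 0 child(ren)
  node 26: 1 child(ren)
  node 35: 0 child(ren)
  node 37: 1 child(ren)
  node 46: 1 child(ren)
  node 43: 0 child(ren)
Matching nodes: [12, 16, 35, 43]
Count of leaf nodes: 4


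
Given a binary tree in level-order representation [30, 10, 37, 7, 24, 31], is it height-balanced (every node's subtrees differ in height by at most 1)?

Tree (level-order array): [30, 10, 37, 7, 24, 31]
Definition: a tree is height-balanced if, at every node, |h(left) - h(right)| <= 1 (empty subtree has height -1).
Bottom-up per-node check:
  node 7: h_left=-1, h_right=-1, diff=0 [OK], height=0
  node 24: h_left=-1, h_right=-1, diff=0 [OK], height=0
  node 10: h_left=0, h_right=0, diff=0 [OK], height=1
  node 31: h_left=-1, h_right=-1, diff=0 [OK], height=0
  node 37: h_left=0, h_right=-1, diff=1 [OK], height=1
  node 30: h_left=1, h_right=1, diff=0 [OK], height=2
All nodes satisfy the balance condition.
Result: Balanced


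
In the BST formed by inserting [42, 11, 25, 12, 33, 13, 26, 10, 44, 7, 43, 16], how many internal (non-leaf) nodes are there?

Tree built from: [42, 11, 25, 12, 33, 13, 26, 10, 44, 7, 43, 16]
Tree (level-order array): [42, 11, 44, 10, 25, 43, None, 7, None, 12, 33, None, None, None, None, None, 13, 26, None, None, 16]
Rule: An internal node has at least one child.
Per-node child counts:
  node 42: 2 child(ren)
  node 11: 2 child(ren)
  node 10: 1 child(ren)
  node 7: 0 child(ren)
  node 25: 2 child(ren)
  node 12: 1 child(ren)
  node 13: 1 child(ren)
  node 16: 0 child(ren)
  node 33: 1 child(ren)
  node 26: 0 child(ren)
  node 44: 1 child(ren)
  node 43: 0 child(ren)
Matching nodes: [42, 11, 10, 25, 12, 13, 33, 44]
Count of internal (non-leaf) nodes: 8


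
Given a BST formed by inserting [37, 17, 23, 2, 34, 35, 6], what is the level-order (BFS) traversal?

Tree insertion order: [37, 17, 23, 2, 34, 35, 6]
Tree (level-order array): [37, 17, None, 2, 23, None, 6, None, 34, None, None, None, 35]
BFS from the root, enqueuing left then right child of each popped node:
  queue [37] -> pop 37, enqueue [17], visited so far: [37]
  queue [17] -> pop 17, enqueue [2, 23], visited so far: [37, 17]
  queue [2, 23] -> pop 2, enqueue [6], visited so far: [37, 17, 2]
  queue [23, 6] -> pop 23, enqueue [34], visited so far: [37, 17, 2, 23]
  queue [6, 34] -> pop 6, enqueue [none], visited so far: [37, 17, 2, 23, 6]
  queue [34] -> pop 34, enqueue [35], visited so far: [37, 17, 2, 23, 6, 34]
  queue [35] -> pop 35, enqueue [none], visited so far: [37, 17, 2, 23, 6, 34, 35]
Result: [37, 17, 2, 23, 6, 34, 35]


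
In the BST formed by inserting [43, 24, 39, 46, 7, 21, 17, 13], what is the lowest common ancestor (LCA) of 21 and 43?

Tree insertion order: [43, 24, 39, 46, 7, 21, 17, 13]
Tree (level-order array): [43, 24, 46, 7, 39, None, None, None, 21, None, None, 17, None, 13]
In a BST, the LCA of p=21, q=43 is the first node v on the
root-to-leaf path with p <= v <= q (go left if both < v, right if both > v).
Walk from root:
  at 43: 21 <= 43 <= 43, this is the LCA
LCA = 43


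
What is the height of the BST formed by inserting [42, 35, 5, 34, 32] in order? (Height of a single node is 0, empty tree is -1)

Insertion order: [42, 35, 5, 34, 32]
Tree (level-order array): [42, 35, None, 5, None, None, 34, 32]
Compute height bottom-up (empty subtree = -1):
  height(32) = 1 + max(-1, -1) = 0
  height(34) = 1 + max(0, -1) = 1
  height(5) = 1 + max(-1, 1) = 2
  height(35) = 1 + max(2, -1) = 3
  height(42) = 1 + max(3, -1) = 4
Height = 4


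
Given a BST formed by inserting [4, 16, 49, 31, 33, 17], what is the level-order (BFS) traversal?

Tree insertion order: [4, 16, 49, 31, 33, 17]
Tree (level-order array): [4, None, 16, None, 49, 31, None, 17, 33]
BFS from the root, enqueuing left then right child of each popped node:
  queue [4] -> pop 4, enqueue [16], visited so far: [4]
  queue [16] -> pop 16, enqueue [49], visited so far: [4, 16]
  queue [49] -> pop 49, enqueue [31], visited so far: [4, 16, 49]
  queue [31] -> pop 31, enqueue [17, 33], visited so far: [4, 16, 49, 31]
  queue [17, 33] -> pop 17, enqueue [none], visited so far: [4, 16, 49, 31, 17]
  queue [33] -> pop 33, enqueue [none], visited so far: [4, 16, 49, 31, 17, 33]
Result: [4, 16, 49, 31, 17, 33]


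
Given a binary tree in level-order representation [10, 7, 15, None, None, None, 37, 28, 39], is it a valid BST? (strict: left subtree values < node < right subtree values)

Level-order array: [10, 7, 15, None, None, None, 37, 28, 39]
Validate using subtree bounds (lo, hi): at each node, require lo < value < hi,
then recurse left with hi=value and right with lo=value.
Preorder trace (stopping at first violation):
  at node 10 with bounds (-inf, +inf): OK
  at node 7 with bounds (-inf, 10): OK
  at node 15 with bounds (10, +inf): OK
  at node 37 with bounds (15, +inf): OK
  at node 28 with bounds (15, 37): OK
  at node 39 with bounds (37, +inf): OK
No violation found at any node.
Result: Valid BST


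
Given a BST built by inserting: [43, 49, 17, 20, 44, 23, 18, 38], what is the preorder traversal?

Tree insertion order: [43, 49, 17, 20, 44, 23, 18, 38]
Tree (level-order array): [43, 17, 49, None, 20, 44, None, 18, 23, None, None, None, None, None, 38]
Preorder traversal: [43, 17, 20, 18, 23, 38, 49, 44]


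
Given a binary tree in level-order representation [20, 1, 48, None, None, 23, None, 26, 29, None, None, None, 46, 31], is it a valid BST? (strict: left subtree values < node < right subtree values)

Level-order array: [20, 1, 48, None, None, 23, None, 26, 29, None, None, None, 46, 31]
Validate using subtree bounds (lo, hi): at each node, require lo < value < hi,
then recurse left with hi=value and right with lo=value.
Preorder trace (stopping at first violation):
  at node 20 with bounds (-inf, +inf): OK
  at node 1 with bounds (-inf, 20): OK
  at node 48 with bounds (20, +inf): OK
  at node 23 with bounds (20, 48): OK
  at node 26 with bounds (20, 23): VIOLATION
Node 26 violates its bound: not (20 < 26 < 23).
Result: Not a valid BST


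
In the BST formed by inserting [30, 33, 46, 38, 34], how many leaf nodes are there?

Tree built from: [30, 33, 46, 38, 34]
Tree (level-order array): [30, None, 33, None, 46, 38, None, 34]
Rule: A leaf has 0 children.
Per-node child counts:
  node 30: 1 child(ren)
  node 33: 1 child(ren)
  node 46: 1 child(ren)
  node 38: 1 child(ren)
  node 34: 0 child(ren)
Matching nodes: [34]
Count of leaf nodes: 1


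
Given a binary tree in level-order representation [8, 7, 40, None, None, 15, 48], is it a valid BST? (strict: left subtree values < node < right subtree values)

Level-order array: [8, 7, 40, None, None, 15, 48]
Validate using subtree bounds (lo, hi): at each node, require lo < value < hi,
then recurse left with hi=value and right with lo=value.
Preorder trace (stopping at first violation):
  at node 8 with bounds (-inf, +inf): OK
  at node 7 with bounds (-inf, 8): OK
  at node 40 with bounds (8, +inf): OK
  at node 15 with bounds (8, 40): OK
  at node 48 with bounds (40, +inf): OK
No violation found at any node.
Result: Valid BST


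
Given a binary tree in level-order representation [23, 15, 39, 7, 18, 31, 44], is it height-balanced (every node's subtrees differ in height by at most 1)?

Tree (level-order array): [23, 15, 39, 7, 18, 31, 44]
Definition: a tree is height-balanced if, at every node, |h(left) - h(right)| <= 1 (empty subtree has height -1).
Bottom-up per-node check:
  node 7: h_left=-1, h_right=-1, diff=0 [OK], height=0
  node 18: h_left=-1, h_right=-1, diff=0 [OK], height=0
  node 15: h_left=0, h_right=0, diff=0 [OK], height=1
  node 31: h_left=-1, h_right=-1, diff=0 [OK], height=0
  node 44: h_left=-1, h_right=-1, diff=0 [OK], height=0
  node 39: h_left=0, h_right=0, diff=0 [OK], height=1
  node 23: h_left=1, h_right=1, diff=0 [OK], height=2
All nodes satisfy the balance condition.
Result: Balanced


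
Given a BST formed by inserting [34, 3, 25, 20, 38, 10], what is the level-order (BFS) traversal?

Tree insertion order: [34, 3, 25, 20, 38, 10]
Tree (level-order array): [34, 3, 38, None, 25, None, None, 20, None, 10]
BFS from the root, enqueuing left then right child of each popped node:
  queue [34] -> pop 34, enqueue [3, 38], visited so far: [34]
  queue [3, 38] -> pop 3, enqueue [25], visited so far: [34, 3]
  queue [38, 25] -> pop 38, enqueue [none], visited so far: [34, 3, 38]
  queue [25] -> pop 25, enqueue [20], visited so far: [34, 3, 38, 25]
  queue [20] -> pop 20, enqueue [10], visited so far: [34, 3, 38, 25, 20]
  queue [10] -> pop 10, enqueue [none], visited so far: [34, 3, 38, 25, 20, 10]
Result: [34, 3, 38, 25, 20, 10]


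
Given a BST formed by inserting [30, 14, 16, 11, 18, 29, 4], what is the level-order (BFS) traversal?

Tree insertion order: [30, 14, 16, 11, 18, 29, 4]
Tree (level-order array): [30, 14, None, 11, 16, 4, None, None, 18, None, None, None, 29]
BFS from the root, enqueuing left then right child of each popped node:
  queue [30] -> pop 30, enqueue [14], visited so far: [30]
  queue [14] -> pop 14, enqueue [11, 16], visited so far: [30, 14]
  queue [11, 16] -> pop 11, enqueue [4], visited so far: [30, 14, 11]
  queue [16, 4] -> pop 16, enqueue [18], visited so far: [30, 14, 11, 16]
  queue [4, 18] -> pop 4, enqueue [none], visited so far: [30, 14, 11, 16, 4]
  queue [18] -> pop 18, enqueue [29], visited so far: [30, 14, 11, 16, 4, 18]
  queue [29] -> pop 29, enqueue [none], visited so far: [30, 14, 11, 16, 4, 18, 29]
Result: [30, 14, 11, 16, 4, 18, 29]


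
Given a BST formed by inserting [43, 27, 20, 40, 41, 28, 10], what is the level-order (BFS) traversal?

Tree insertion order: [43, 27, 20, 40, 41, 28, 10]
Tree (level-order array): [43, 27, None, 20, 40, 10, None, 28, 41]
BFS from the root, enqueuing left then right child of each popped node:
  queue [43] -> pop 43, enqueue [27], visited so far: [43]
  queue [27] -> pop 27, enqueue [20, 40], visited so far: [43, 27]
  queue [20, 40] -> pop 20, enqueue [10], visited so far: [43, 27, 20]
  queue [40, 10] -> pop 40, enqueue [28, 41], visited so far: [43, 27, 20, 40]
  queue [10, 28, 41] -> pop 10, enqueue [none], visited so far: [43, 27, 20, 40, 10]
  queue [28, 41] -> pop 28, enqueue [none], visited so far: [43, 27, 20, 40, 10, 28]
  queue [41] -> pop 41, enqueue [none], visited so far: [43, 27, 20, 40, 10, 28, 41]
Result: [43, 27, 20, 40, 10, 28, 41]


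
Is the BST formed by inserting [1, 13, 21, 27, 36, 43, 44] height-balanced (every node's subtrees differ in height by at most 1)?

Tree (level-order array): [1, None, 13, None, 21, None, 27, None, 36, None, 43, None, 44]
Definition: a tree is height-balanced if, at every node, |h(left) - h(right)| <= 1 (empty subtree has height -1).
Bottom-up per-node check:
  node 44: h_left=-1, h_right=-1, diff=0 [OK], height=0
  node 43: h_left=-1, h_right=0, diff=1 [OK], height=1
  node 36: h_left=-1, h_right=1, diff=2 [FAIL (|-1-1|=2 > 1)], height=2
  node 27: h_left=-1, h_right=2, diff=3 [FAIL (|-1-2|=3 > 1)], height=3
  node 21: h_left=-1, h_right=3, diff=4 [FAIL (|-1-3|=4 > 1)], height=4
  node 13: h_left=-1, h_right=4, diff=5 [FAIL (|-1-4|=5 > 1)], height=5
  node 1: h_left=-1, h_right=5, diff=6 [FAIL (|-1-5|=6 > 1)], height=6
Node 36 violates the condition: |-1 - 1| = 2 > 1.
Result: Not balanced


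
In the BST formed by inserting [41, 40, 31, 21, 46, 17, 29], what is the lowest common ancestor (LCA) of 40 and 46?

Tree insertion order: [41, 40, 31, 21, 46, 17, 29]
Tree (level-order array): [41, 40, 46, 31, None, None, None, 21, None, 17, 29]
In a BST, the LCA of p=40, q=46 is the first node v on the
root-to-leaf path with p <= v <= q (go left if both < v, right if both > v).
Walk from root:
  at 41: 40 <= 41 <= 46, this is the LCA
LCA = 41


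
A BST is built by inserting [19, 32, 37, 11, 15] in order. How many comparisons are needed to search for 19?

Search path for 19: 19
Found: True
Comparisons: 1


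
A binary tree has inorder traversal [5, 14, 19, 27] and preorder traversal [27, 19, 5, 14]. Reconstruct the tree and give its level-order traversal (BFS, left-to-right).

Inorder:  [5, 14, 19, 27]
Preorder: [27, 19, 5, 14]
Algorithm: preorder visits root first, so consume preorder in order;
for each root, split the current inorder slice at that value into
left-subtree inorder and right-subtree inorder, then recurse.
Recursive splits:
  root=27; inorder splits into left=[5, 14, 19], right=[]
  root=19; inorder splits into left=[5, 14], right=[]
  root=5; inorder splits into left=[], right=[14]
  root=14; inorder splits into left=[], right=[]
Reconstructed level-order: [27, 19, 5, 14]


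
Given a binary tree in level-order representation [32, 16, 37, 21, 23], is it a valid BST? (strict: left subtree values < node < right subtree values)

Level-order array: [32, 16, 37, 21, 23]
Validate using subtree bounds (lo, hi): at each node, require lo < value < hi,
then recurse left with hi=value and right with lo=value.
Preorder trace (stopping at first violation):
  at node 32 with bounds (-inf, +inf): OK
  at node 16 with bounds (-inf, 32): OK
  at node 21 with bounds (-inf, 16): VIOLATION
Node 21 violates its bound: not (-inf < 21 < 16).
Result: Not a valid BST


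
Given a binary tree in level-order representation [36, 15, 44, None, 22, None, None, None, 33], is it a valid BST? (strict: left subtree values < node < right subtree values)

Level-order array: [36, 15, 44, None, 22, None, None, None, 33]
Validate using subtree bounds (lo, hi): at each node, require lo < value < hi,
then recurse left with hi=value and right with lo=value.
Preorder trace (stopping at first violation):
  at node 36 with bounds (-inf, +inf): OK
  at node 15 with bounds (-inf, 36): OK
  at node 22 with bounds (15, 36): OK
  at node 33 with bounds (22, 36): OK
  at node 44 with bounds (36, +inf): OK
No violation found at any node.
Result: Valid BST


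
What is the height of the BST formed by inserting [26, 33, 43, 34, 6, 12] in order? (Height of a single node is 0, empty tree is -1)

Insertion order: [26, 33, 43, 34, 6, 12]
Tree (level-order array): [26, 6, 33, None, 12, None, 43, None, None, 34]
Compute height bottom-up (empty subtree = -1):
  height(12) = 1 + max(-1, -1) = 0
  height(6) = 1 + max(-1, 0) = 1
  height(34) = 1 + max(-1, -1) = 0
  height(43) = 1 + max(0, -1) = 1
  height(33) = 1 + max(-1, 1) = 2
  height(26) = 1 + max(1, 2) = 3
Height = 3


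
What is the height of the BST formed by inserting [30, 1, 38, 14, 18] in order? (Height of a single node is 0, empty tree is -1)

Insertion order: [30, 1, 38, 14, 18]
Tree (level-order array): [30, 1, 38, None, 14, None, None, None, 18]
Compute height bottom-up (empty subtree = -1):
  height(18) = 1 + max(-1, -1) = 0
  height(14) = 1 + max(-1, 0) = 1
  height(1) = 1 + max(-1, 1) = 2
  height(38) = 1 + max(-1, -1) = 0
  height(30) = 1 + max(2, 0) = 3
Height = 3


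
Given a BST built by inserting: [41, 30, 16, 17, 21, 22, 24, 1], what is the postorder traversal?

Tree insertion order: [41, 30, 16, 17, 21, 22, 24, 1]
Tree (level-order array): [41, 30, None, 16, None, 1, 17, None, None, None, 21, None, 22, None, 24]
Postorder traversal: [1, 24, 22, 21, 17, 16, 30, 41]


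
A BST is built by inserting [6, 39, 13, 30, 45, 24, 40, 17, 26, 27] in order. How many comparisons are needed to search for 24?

Search path for 24: 6 -> 39 -> 13 -> 30 -> 24
Found: True
Comparisons: 5


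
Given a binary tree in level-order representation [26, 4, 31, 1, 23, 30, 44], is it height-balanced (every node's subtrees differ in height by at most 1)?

Tree (level-order array): [26, 4, 31, 1, 23, 30, 44]
Definition: a tree is height-balanced if, at every node, |h(left) - h(right)| <= 1 (empty subtree has height -1).
Bottom-up per-node check:
  node 1: h_left=-1, h_right=-1, diff=0 [OK], height=0
  node 23: h_left=-1, h_right=-1, diff=0 [OK], height=0
  node 4: h_left=0, h_right=0, diff=0 [OK], height=1
  node 30: h_left=-1, h_right=-1, diff=0 [OK], height=0
  node 44: h_left=-1, h_right=-1, diff=0 [OK], height=0
  node 31: h_left=0, h_right=0, diff=0 [OK], height=1
  node 26: h_left=1, h_right=1, diff=0 [OK], height=2
All nodes satisfy the balance condition.
Result: Balanced


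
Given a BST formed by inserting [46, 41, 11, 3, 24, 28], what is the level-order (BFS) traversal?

Tree insertion order: [46, 41, 11, 3, 24, 28]
Tree (level-order array): [46, 41, None, 11, None, 3, 24, None, None, None, 28]
BFS from the root, enqueuing left then right child of each popped node:
  queue [46] -> pop 46, enqueue [41], visited so far: [46]
  queue [41] -> pop 41, enqueue [11], visited so far: [46, 41]
  queue [11] -> pop 11, enqueue [3, 24], visited so far: [46, 41, 11]
  queue [3, 24] -> pop 3, enqueue [none], visited so far: [46, 41, 11, 3]
  queue [24] -> pop 24, enqueue [28], visited so far: [46, 41, 11, 3, 24]
  queue [28] -> pop 28, enqueue [none], visited so far: [46, 41, 11, 3, 24, 28]
Result: [46, 41, 11, 3, 24, 28]


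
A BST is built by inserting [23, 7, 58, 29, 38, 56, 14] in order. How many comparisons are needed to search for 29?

Search path for 29: 23 -> 58 -> 29
Found: True
Comparisons: 3


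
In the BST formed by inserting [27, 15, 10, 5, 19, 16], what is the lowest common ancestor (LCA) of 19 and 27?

Tree insertion order: [27, 15, 10, 5, 19, 16]
Tree (level-order array): [27, 15, None, 10, 19, 5, None, 16]
In a BST, the LCA of p=19, q=27 is the first node v on the
root-to-leaf path with p <= v <= q (go left if both < v, right if both > v).
Walk from root:
  at 27: 19 <= 27 <= 27, this is the LCA
LCA = 27


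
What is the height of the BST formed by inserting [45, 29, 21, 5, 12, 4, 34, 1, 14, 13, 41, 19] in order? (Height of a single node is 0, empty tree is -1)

Insertion order: [45, 29, 21, 5, 12, 4, 34, 1, 14, 13, 41, 19]
Tree (level-order array): [45, 29, None, 21, 34, 5, None, None, 41, 4, 12, None, None, 1, None, None, 14, None, None, 13, 19]
Compute height bottom-up (empty subtree = -1):
  height(1) = 1 + max(-1, -1) = 0
  height(4) = 1 + max(0, -1) = 1
  height(13) = 1 + max(-1, -1) = 0
  height(19) = 1 + max(-1, -1) = 0
  height(14) = 1 + max(0, 0) = 1
  height(12) = 1 + max(-1, 1) = 2
  height(5) = 1 + max(1, 2) = 3
  height(21) = 1 + max(3, -1) = 4
  height(41) = 1 + max(-1, -1) = 0
  height(34) = 1 + max(-1, 0) = 1
  height(29) = 1 + max(4, 1) = 5
  height(45) = 1 + max(5, -1) = 6
Height = 6


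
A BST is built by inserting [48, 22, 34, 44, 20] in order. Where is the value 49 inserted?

Starting tree (level order): [48, 22, None, 20, 34, None, None, None, 44]
Insertion path: 48
Result: insert 49 as right child of 48
Final tree (level order): [48, 22, 49, 20, 34, None, None, None, None, None, 44]


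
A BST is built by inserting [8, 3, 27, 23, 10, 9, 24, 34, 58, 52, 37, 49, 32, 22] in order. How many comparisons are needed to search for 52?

Search path for 52: 8 -> 27 -> 34 -> 58 -> 52
Found: True
Comparisons: 5


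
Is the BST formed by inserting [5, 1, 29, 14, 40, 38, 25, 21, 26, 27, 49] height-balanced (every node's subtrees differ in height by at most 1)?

Tree (level-order array): [5, 1, 29, None, None, 14, 40, None, 25, 38, 49, 21, 26, None, None, None, None, None, None, None, 27]
Definition: a tree is height-balanced if, at every node, |h(left) - h(right)| <= 1 (empty subtree has height -1).
Bottom-up per-node check:
  node 1: h_left=-1, h_right=-1, diff=0 [OK], height=0
  node 21: h_left=-1, h_right=-1, diff=0 [OK], height=0
  node 27: h_left=-1, h_right=-1, diff=0 [OK], height=0
  node 26: h_left=-1, h_right=0, diff=1 [OK], height=1
  node 25: h_left=0, h_right=1, diff=1 [OK], height=2
  node 14: h_left=-1, h_right=2, diff=3 [FAIL (|-1-2|=3 > 1)], height=3
  node 38: h_left=-1, h_right=-1, diff=0 [OK], height=0
  node 49: h_left=-1, h_right=-1, diff=0 [OK], height=0
  node 40: h_left=0, h_right=0, diff=0 [OK], height=1
  node 29: h_left=3, h_right=1, diff=2 [FAIL (|3-1|=2 > 1)], height=4
  node 5: h_left=0, h_right=4, diff=4 [FAIL (|0-4|=4 > 1)], height=5
Node 14 violates the condition: |-1 - 2| = 3 > 1.
Result: Not balanced


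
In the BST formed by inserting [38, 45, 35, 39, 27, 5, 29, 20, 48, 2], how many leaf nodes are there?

Tree built from: [38, 45, 35, 39, 27, 5, 29, 20, 48, 2]
Tree (level-order array): [38, 35, 45, 27, None, 39, 48, 5, 29, None, None, None, None, 2, 20]
Rule: A leaf has 0 children.
Per-node child counts:
  node 38: 2 child(ren)
  node 35: 1 child(ren)
  node 27: 2 child(ren)
  node 5: 2 child(ren)
  node 2: 0 child(ren)
  node 20: 0 child(ren)
  node 29: 0 child(ren)
  node 45: 2 child(ren)
  node 39: 0 child(ren)
  node 48: 0 child(ren)
Matching nodes: [2, 20, 29, 39, 48]
Count of leaf nodes: 5


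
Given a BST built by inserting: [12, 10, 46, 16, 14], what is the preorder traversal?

Tree insertion order: [12, 10, 46, 16, 14]
Tree (level-order array): [12, 10, 46, None, None, 16, None, 14]
Preorder traversal: [12, 10, 46, 16, 14]


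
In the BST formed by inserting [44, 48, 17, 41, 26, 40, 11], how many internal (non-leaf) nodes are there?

Tree built from: [44, 48, 17, 41, 26, 40, 11]
Tree (level-order array): [44, 17, 48, 11, 41, None, None, None, None, 26, None, None, 40]
Rule: An internal node has at least one child.
Per-node child counts:
  node 44: 2 child(ren)
  node 17: 2 child(ren)
  node 11: 0 child(ren)
  node 41: 1 child(ren)
  node 26: 1 child(ren)
  node 40: 0 child(ren)
  node 48: 0 child(ren)
Matching nodes: [44, 17, 41, 26]
Count of internal (non-leaf) nodes: 4


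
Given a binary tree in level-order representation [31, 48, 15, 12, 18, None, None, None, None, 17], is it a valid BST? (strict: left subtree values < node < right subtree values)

Level-order array: [31, 48, 15, 12, 18, None, None, None, None, 17]
Validate using subtree bounds (lo, hi): at each node, require lo < value < hi,
then recurse left with hi=value and right with lo=value.
Preorder trace (stopping at first violation):
  at node 31 with bounds (-inf, +inf): OK
  at node 48 with bounds (-inf, 31): VIOLATION
Node 48 violates its bound: not (-inf < 48 < 31).
Result: Not a valid BST


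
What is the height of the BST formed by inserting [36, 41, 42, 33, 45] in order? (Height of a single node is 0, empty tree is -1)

Insertion order: [36, 41, 42, 33, 45]
Tree (level-order array): [36, 33, 41, None, None, None, 42, None, 45]
Compute height bottom-up (empty subtree = -1):
  height(33) = 1 + max(-1, -1) = 0
  height(45) = 1 + max(-1, -1) = 0
  height(42) = 1 + max(-1, 0) = 1
  height(41) = 1 + max(-1, 1) = 2
  height(36) = 1 + max(0, 2) = 3
Height = 3


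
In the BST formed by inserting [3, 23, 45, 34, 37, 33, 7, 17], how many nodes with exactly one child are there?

Tree built from: [3, 23, 45, 34, 37, 33, 7, 17]
Tree (level-order array): [3, None, 23, 7, 45, None, 17, 34, None, None, None, 33, 37]
Rule: These are nodes with exactly 1 non-null child.
Per-node child counts:
  node 3: 1 child(ren)
  node 23: 2 child(ren)
  node 7: 1 child(ren)
  node 17: 0 child(ren)
  node 45: 1 child(ren)
  node 34: 2 child(ren)
  node 33: 0 child(ren)
  node 37: 0 child(ren)
Matching nodes: [3, 7, 45]
Count of nodes with exactly one child: 3


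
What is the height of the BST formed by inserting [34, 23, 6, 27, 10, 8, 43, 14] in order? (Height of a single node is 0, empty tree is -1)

Insertion order: [34, 23, 6, 27, 10, 8, 43, 14]
Tree (level-order array): [34, 23, 43, 6, 27, None, None, None, 10, None, None, 8, 14]
Compute height bottom-up (empty subtree = -1):
  height(8) = 1 + max(-1, -1) = 0
  height(14) = 1 + max(-1, -1) = 0
  height(10) = 1 + max(0, 0) = 1
  height(6) = 1 + max(-1, 1) = 2
  height(27) = 1 + max(-1, -1) = 0
  height(23) = 1 + max(2, 0) = 3
  height(43) = 1 + max(-1, -1) = 0
  height(34) = 1 + max(3, 0) = 4
Height = 4


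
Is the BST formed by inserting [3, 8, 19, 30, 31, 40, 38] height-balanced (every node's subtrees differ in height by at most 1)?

Tree (level-order array): [3, None, 8, None, 19, None, 30, None, 31, None, 40, 38]
Definition: a tree is height-balanced if, at every node, |h(left) - h(right)| <= 1 (empty subtree has height -1).
Bottom-up per-node check:
  node 38: h_left=-1, h_right=-1, diff=0 [OK], height=0
  node 40: h_left=0, h_right=-1, diff=1 [OK], height=1
  node 31: h_left=-1, h_right=1, diff=2 [FAIL (|-1-1|=2 > 1)], height=2
  node 30: h_left=-1, h_right=2, diff=3 [FAIL (|-1-2|=3 > 1)], height=3
  node 19: h_left=-1, h_right=3, diff=4 [FAIL (|-1-3|=4 > 1)], height=4
  node 8: h_left=-1, h_right=4, diff=5 [FAIL (|-1-4|=5 > 1)], height=5
  node 3: h_left=-1, h_right=5, diff=6 [FAIL (|-1-5|=6 > 1)], height=6
Node 31 violates the condition: |-1 - 1| = 2 > 1.
Result: Not balanced


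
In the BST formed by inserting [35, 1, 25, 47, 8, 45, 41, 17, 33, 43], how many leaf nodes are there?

Tree built from: [35, 1, 25, 47, 8, 45, 41, 17, 33, 43]
Tree (level-order array): [35, 1, 47, None, 25, 45, None, 8, 33, 41, None, None, 17, None, None, None, 43]
Rule: A leaf has 0 children.
Per-node child counts:
  node 35: 2 child(ren)
  node 1: 1 child(ren)
  node 25: 2 child(ren)
  node 8: 1 child(ren)
  node 17: 0 child(ren)
  node 33: 0 child(ren)
  node 47: 1 child(ren)
  node 45: 1 child(ren)
  node 41: 1 child(ren)
  node 43: 0 child(ren)
Matching nodes: [17, 33, 43]
Count of leaf nodes: 3


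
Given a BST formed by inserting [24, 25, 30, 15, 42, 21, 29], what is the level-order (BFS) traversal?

Tree insertion order: [24, 25, 30, 15, 42, 21, 29]
Tree (level-order array): [24, 15, 25, None, 21, None, 30, None, None, 29, 42]
BFS from the root, enqueuing left then right child of each popped node:
  queue [24] -> pop 24, enqueue [15, 25], visited so far: [24]
  queue [15, 25] -> pop 15, enqueue [21], visited so far: [24, 15]
  queue [25, 21] -> pop 25, enqueue [30], visited so far: [24, 15, 25]
  queue [21, 30] -> pop 21, enqueue [none], visited so far: [24, 15, 25, 21]
  queue [30] -> pop 30, enqueue [29, 42], visited so far: [24, 15, 25, 21, 30]
  queue [29, 42] -> pop 29, enqueue [none], visited so far: [24, 15, 25, 21, 30, 29]
  queue [42] -> pop 42, enqueue [none], visited so far: [24, 15, 25, 21, 30, 29, 42]
Result: [24, 15, 25, 21, 30, 29, 42]


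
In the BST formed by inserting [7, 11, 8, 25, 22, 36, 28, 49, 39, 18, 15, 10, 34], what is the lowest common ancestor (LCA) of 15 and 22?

Tree insertion order: [7, 11, 8, 25, 22, 36, 28, 49, 39, 18, 15, 10, 34]
Tree (level-order array): [7, None, 11, 8, 25, None, 10, 22, 36, None, None, 18, None, 28, 49, 15, None, None, 34, 39]
In a BST, the LCA of p=15, q=22 is the first node v on the
root-to-leaf path with p <= v <= q (go left if both < v, right if both > v).
Walk from root:
  at 7: both 15 and 22 > 7, go right
  at 11: both 15 and 22 > 11, go right
  at 25: both 15 and 22 < 25, go left
  at 22: 15 <= 22 <= 22, this is the LCA
LCA = 22


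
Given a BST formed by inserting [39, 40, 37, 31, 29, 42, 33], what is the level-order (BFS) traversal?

Tree insertion order: [39, 40, 37, 31, 29, 42, 33]
Tree (level-order array): [39, 37, 40, 31, None, None, 42, 29, 33]
BFS from the root, enqueuing left then right child of each popped node:
  queue [39] -> pop 39, enqueue [37, 40], visited so far: [39]
  queue [37, 40] -> pop 37, enqueue [31], visited so far: [39, 37]
  queue [40, 31] -> pop 40, enqueue [42], visited so far: [39, 37, 40]
  queue [31, 42] -> pop 31, enqueue [29, 33], visited so far: [39, 37, 40, 31]
  queue [42, 29, 33] -> pop 42, enqueue [none], visited so far: [39, 37, 40, 31, 42]
  queue [29, 33] -> pop 29, enqueue [none], visited so far: [39, 37, 40, 31, 42, 29]
  queue [33] -> pop 33, enqueue [none], visited so far: [39, 37, 40, 31, 42, 29, 33]
Result: [39, 37, 40, 31, 42, 29, 33]


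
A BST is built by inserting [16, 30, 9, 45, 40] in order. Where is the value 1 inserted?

Starting tree (level order): [16, 9, 30, None, None, None, 45, 40]
Insertion path: 16 -> 9
Result: insert 1 as left child of 9
Final tree (level order): [16, 9, 30, 1, None, None, 45, None, None, 40]


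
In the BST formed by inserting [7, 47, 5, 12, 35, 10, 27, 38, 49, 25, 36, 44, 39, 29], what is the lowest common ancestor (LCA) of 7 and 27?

Tree insertion order: [7, 47, 5, 12, 35, 10, 27, 38, 49, 25, 36, 44, 39, 29]
Tree (level-order array): [7, 5, 47, None, None, 12, 49, 10, 35, None, None, None, None, 27, 38, 25, 29, 36, 44, None, None, None, None, None, None, 39]
In a BST, the LCA of p=7, q=27 is the first node v on the
root-to-leaf path with p <= v <= q (go left if both < v, right if both > v).
Walk from root:
  at 7: 7 <= 7 <= 27, this is the LCA
LCA = 7


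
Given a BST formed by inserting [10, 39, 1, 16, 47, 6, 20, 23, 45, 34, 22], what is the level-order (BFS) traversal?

Tree insertion order: [10, 39, 1, 16, 47, 6, 20, 23, 45, 34, 22]
Tree (level-order array): [10, 1, 39, None, 6, 16, 47, None, None, None, 20, 45, None, None, 23, None, None, 22, 34]
BFS from the root, enqueuing left then right child of each popped node:
  queue [10] -> pop 10, enqueue [1, 39], visited so far: [10]
  queue [1, 39] -> pop 1, enqueue [6], visited so far: [10, 1]
  queue [39, 6] -> pop 39, enqueue [16, 47], visited so far: [10, 1, 39]
  queue [6, 16, 47] -> pop 6, enqueue [none], visited so far: [10, 1, 39, 6]
  queue [16, 47] -> pop 16, enqueue [20], visited so far: [10, 1, 39, 6, 16]
  queue [47, 20] -> pop 47, enqueue [45], visited so far: [10, 1, 39, 6, 16, 47]
  queue [20, 45] -> pop 20, enqueue [23], visited so far: [10, 1, 39, 6, 16, 47, 20]
  queue [45, 23] -> pop 45, enqueue [none], visited so far: [10, 1, 39, 6, 16, 47, 20, 45]
  queue [23] -> pop 23, enqueue [22, 34], visited so far: [10, 1, 39, 6, 16, 47, 20, 45, 23]
  queue [22, 34] -> pop 22, enqueue [none], visited so far: [10, 1, 39, 6, 16, 47, 20, 45, 23, 22]
  queue [34] -> pop 34, enqueue [none], visited so far: [10, 1, 39, 6, 16, 47, 20, 45, 23, 22, 34]
Result: [10, 1, 39, 6, 16, 47, 20, 45, 23, 22, 34]


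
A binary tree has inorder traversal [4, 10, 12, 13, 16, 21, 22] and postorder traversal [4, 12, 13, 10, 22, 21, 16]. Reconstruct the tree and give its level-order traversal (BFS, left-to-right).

Inorder:   [4, 10, 12, 13, 16, 21, 22]
Postorder: [4, 12, 13, 10, 22, 21, 16]
Algorithm: postorder visits root last, so walk postorder right-to-left;
each value is the root of the current inorder slice — split it at that
value, recurse on the right subtree first, then the left.
Recursive splits:
  root=16; inorder splits into left=[4, 10, 12, 13], right=[21, 22]
  root=21; inorder splits into left=[], right=[22]
  root=22; inorder splits into left=[], right=[]
  root=10; inorder splits into left=[4], right=[12, 13]
  root=13; inorder splits into left=[12], right=[]
  root=12; inorder splits into left=[], right=[]
  root=4; inorder splits into left=[], right=[]
Reconstructed level-order: [16, 10, 21, 4, 13, 22, 12]


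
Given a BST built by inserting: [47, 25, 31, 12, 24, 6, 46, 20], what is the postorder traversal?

Tree insertion order: [47, 25, 31, 12, 24, 6, 46, 20]
Tree (level-order array): [47, 25, None, 12, 31, 6, 24, None, 46, None, None, 20]
Postorder traversal: [6, 20, 24, 12, 46, 31, 25, 47]


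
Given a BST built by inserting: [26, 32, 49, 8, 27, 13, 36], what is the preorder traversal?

Tree insertion order: [26, 32, 49, 8, 27, 13, 36]
Tree (level-order array): [26, 8, 32, None, 13, 27, 49, None, None, None, None, 36]
Preorder traversal: [26, 8, 13, 32, 27, 49, 36]


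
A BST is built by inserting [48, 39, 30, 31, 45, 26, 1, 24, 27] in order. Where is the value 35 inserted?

Starting tree (level order): [48, 39, None, 30, 45, 26, 31, None, None, 1, 27, None, None, None, 24]
Insertion path: 48 -> 39 -> 30 -> 31
Result: insert 35 as right child of 31
Final tree (level order): [48, 39, None, 30, 45, 26, 31, None, None, 1, 27, None, 35, None, 24]
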